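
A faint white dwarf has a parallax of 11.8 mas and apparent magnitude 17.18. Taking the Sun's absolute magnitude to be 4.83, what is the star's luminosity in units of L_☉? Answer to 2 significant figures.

d = 1/p = 1000/11.8 mas = 84.75 pc
M = m − 5 log₁₀ d + 5 = 17.18 − 5·1.9281 + 5 = 12.539
M − M_☉ = 12.539 − 4.83 = 7.709
L/L_☉ = 10^(−0.4 × 7.709) = 8.246×10^-4

L/L_☉ ≈ 8.2×10^-4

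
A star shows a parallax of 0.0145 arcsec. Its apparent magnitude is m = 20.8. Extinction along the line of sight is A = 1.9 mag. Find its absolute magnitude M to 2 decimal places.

d = 1/p = 1/0.0145″ = 68.97 pc
5 log₁₀(d/10 pc) = 5 log₁₀(68.97) − 5 = 4.193
M = m − 5 log₁₀(d/10) − A = 20.8 − 4.193 − 1.9 = 14.707

M ≈ 14.71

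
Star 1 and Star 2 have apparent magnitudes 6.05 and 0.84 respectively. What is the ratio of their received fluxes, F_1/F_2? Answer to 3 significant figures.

Δm = 6.05 − (0.84) = 5.21
Flux ratio = 10^(−0.4 Δm) = 10^(−0.4 × 5.21) = 10^-2.084 = 8.241×10^-3

F_1/F_2 ≈ 8.24×10^-3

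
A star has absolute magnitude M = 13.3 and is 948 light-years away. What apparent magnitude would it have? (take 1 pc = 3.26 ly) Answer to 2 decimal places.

d = 948 ly / 3.26 = 290.8 pc
m = M + 5 log₁₀ d − 5 = 13.3 + 5·2.4636 − 5 = 20.618

m ≈ 20.62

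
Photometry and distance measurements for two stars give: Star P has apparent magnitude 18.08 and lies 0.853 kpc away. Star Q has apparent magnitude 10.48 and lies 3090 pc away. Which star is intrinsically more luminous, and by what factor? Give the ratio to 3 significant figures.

Star Q is more luminous, by a factor of 14400.

Star P: d = 0.853 kpc = 853.0 pc
Star P: M = m − 5 log₁₀ d + 5 = 18.08 − 5·2.9309 + 5 = 8.425
Star Q: M = m − 5 log₁₀ d + 5 = 10.48 − 5·3.4900 + 5 = -1.970
ΔM = M_P − M_Q = 8.425 − (-1.970) = 10.395; smaller M is more luminous → Star Q.
L ratio = 10^(0.4 |ΔM|) = 10^4.158 = 14390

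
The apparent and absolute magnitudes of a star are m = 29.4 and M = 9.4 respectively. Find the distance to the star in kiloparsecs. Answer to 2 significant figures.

μ = m − M = 20.000
m − M = 5 log₁₀ d − 5
log₁₀ d = (m − M)/5 + 1 = 5.0000
d = 10^5.0000 = 100000 pc
= 100.0 kpc

d ≈ 100 kpc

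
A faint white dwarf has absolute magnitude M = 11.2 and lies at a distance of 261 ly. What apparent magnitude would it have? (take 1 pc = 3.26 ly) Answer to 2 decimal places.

m ≈ 15.72

d = 261 ly / 3.26 = 80.06 pc
m = M + 5 log₁₀ d − 5 = 11.2 + 5·1.9034 − 5 = 15.717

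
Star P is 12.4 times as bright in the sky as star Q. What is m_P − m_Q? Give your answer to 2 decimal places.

m_P − m_Q ≈ -2.73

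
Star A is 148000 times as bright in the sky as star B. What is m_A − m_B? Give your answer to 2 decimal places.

Pogson: Δm = −2.5 log₁₀(ratio) = −2.5 log₁₀(148000) = −2.5 × 5.1703 = -12.926
Star A is brighter, so it has the smaller magnitude: the difference is negative.

m_A − m_B ≈ -12.93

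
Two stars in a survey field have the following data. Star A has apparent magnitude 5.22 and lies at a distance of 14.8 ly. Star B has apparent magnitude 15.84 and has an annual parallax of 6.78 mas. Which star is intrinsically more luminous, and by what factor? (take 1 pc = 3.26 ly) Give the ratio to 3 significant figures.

Star A is more luminous, by a factor of 16.8.

Star A: d = 14.8 ly / 3.26 = 4.540 pc
Star A: M = m − 5 log₁₀ d + 5 = 5.22 − 5·0.6570 + 5 = 6.935
Star B: p = 6.78 mas = 6.78×10^-3″ → d = 1/p = 147.5 pc
Star B: M = m − 5 log₁₀ d + 5 = 15.84 − 5·2.1688 + 5 = 9.996
ΔM = M_A − M_B = 6.935 − (9.996) = -3.061; smaller M is more luminous → Star A.
L ratio = 10^(0.4 |ΔM|) = 10^1.225 = 16.77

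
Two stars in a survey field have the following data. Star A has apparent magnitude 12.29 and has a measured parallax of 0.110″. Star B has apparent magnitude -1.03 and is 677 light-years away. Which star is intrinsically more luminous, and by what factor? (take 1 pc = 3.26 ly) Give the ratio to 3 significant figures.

Star B is more luminous, by a factor of 1.11×10^8.

Star A: d = 1/p = 1/0.110″ = 9.091 pc
Star A: M = m − 5 log₁₀ d + 5 = 12.29 − 5·0.9586 + 5 = 12.497
Star B: d = 677 ly / 3.26 = 207.7 pc
Star B: M = m − 5 log₁₀ d + 5 = -1.03 − 5·2.3174 + 5 = -7.617
ΔM = M_A − M_B = 12.497 − (-7.617) = 20.114; smaller M is more luminous → Star B.
L ratio = 10^(0.4 |ΔM|) = 10^8.046 = 1.111×10^8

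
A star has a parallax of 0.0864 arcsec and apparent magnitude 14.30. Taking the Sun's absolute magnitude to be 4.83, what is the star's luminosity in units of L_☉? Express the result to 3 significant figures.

L/L_☉ ≈ 2.18×10^-4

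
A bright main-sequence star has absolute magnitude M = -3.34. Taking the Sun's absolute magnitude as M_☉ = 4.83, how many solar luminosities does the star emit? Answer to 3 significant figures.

L/L_☉ ≈ 1850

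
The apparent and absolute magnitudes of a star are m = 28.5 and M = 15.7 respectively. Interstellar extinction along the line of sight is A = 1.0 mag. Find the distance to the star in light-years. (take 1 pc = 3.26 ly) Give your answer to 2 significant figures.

d ≈ 7500 ly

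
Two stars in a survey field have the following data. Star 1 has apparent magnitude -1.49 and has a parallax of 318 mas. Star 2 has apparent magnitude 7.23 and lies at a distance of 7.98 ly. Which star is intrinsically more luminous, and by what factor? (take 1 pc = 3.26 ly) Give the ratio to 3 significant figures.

Star 1 is more luminous, by a factor of 5080.

Star 1: p = 318 mas = 0.318″ → d = 1/p = 3.145 pc
Star 1: M = m − 5 log₁₀ d + 5 = -1.49 − 5·0.4976 + 5 = 1.022
Star 2: d = 7.98 ly / 3.26 = 2.448 pc
Star 2: M = m − 5 log₁₀ d + 5 = 7.23 − 5·0.3888 + 5 = 10.286
ΔM = M_1 − M_2 = 1.022 − (10.286) = -9.264; smaller M is more luminous → Star 1.
L ratio = 10^(0.4 |ΔM|) = 10^3.706 = 5077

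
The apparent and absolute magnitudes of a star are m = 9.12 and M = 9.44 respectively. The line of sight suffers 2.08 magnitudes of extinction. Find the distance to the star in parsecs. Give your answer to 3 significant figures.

m − M = 5 log₁₀(d/10 pc) + A  ⇒  9.12 − (9.44) − 2.08 = 5 log₁₀(d/10)
-2.400 = 5 log₁₀(d/10)
log₁₀ d = (m − M − A)/5 + 1 = 0.5200
d = 10^0.5200 = 3.311 pc

d ≈ 3.31 pc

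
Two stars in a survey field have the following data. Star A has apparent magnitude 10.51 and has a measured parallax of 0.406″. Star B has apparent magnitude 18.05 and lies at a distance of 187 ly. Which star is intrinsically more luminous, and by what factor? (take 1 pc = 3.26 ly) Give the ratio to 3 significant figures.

Star A is more luminous, by a factor of 1.91.

Star A: d = 1/p = 1/0.406″ = 2.463 pc
Star A: M = m − 5 log₁₀ d + 5 = 10.51 − 5·0.3915 + 5 = 13.553
Star B: d = 187 ly / 3.26 = 57.36 pc
Star B: M = m − 5 log₁₀ d + 5 = 18.05 − 5·1.7586 + 5 = 14.257
ΔM = M_A − M_B = 13.553 − (14.257) = -0.704; smaller M is more luminous → Star A.
L ratio = 10^(0.4 |ΔM|) = 10^0.282 = 1.913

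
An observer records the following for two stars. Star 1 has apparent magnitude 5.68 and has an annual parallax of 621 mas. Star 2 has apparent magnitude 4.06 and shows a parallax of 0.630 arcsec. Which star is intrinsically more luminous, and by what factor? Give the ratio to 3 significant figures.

Star 2 is more luminous, by a factor of 4.32.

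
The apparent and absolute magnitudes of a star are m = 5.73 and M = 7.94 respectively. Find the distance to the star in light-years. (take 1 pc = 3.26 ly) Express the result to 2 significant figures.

Distance modulus: m − M = 5.73 − (7.94) = -2.210
m − M = 5 log₁₀ d − 5
log₁₀ d = (m − M)/5 + 1 = 0.5580
d = 10^0.5580 = 3.614 pc
= 11.78 ly

d ≈ 12 ly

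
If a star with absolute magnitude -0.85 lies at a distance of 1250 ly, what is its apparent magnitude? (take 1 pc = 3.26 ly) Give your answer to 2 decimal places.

d = 1250 ly / 3.26 = 383.4 pc
m = M + 5 log₁₀ d − 5 = -0.85 + 5·2.5837 − 5 = 7.068

m ≈ 7.07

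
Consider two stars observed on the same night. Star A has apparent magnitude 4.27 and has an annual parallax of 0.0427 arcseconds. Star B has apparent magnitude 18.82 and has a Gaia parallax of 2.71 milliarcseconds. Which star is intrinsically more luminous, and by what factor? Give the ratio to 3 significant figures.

Star A is more luminous, by a factor of 2660.

Star A: d = 1/p = 1/0.0427″ = 23.42 pc
Star A: M = m − 5 log₁₀ d + 5 = 4.27 − 5·1.3696 + 5 = 2.422
Star B: p = 2.71 mas = 2.71×10^-3″ → d = 1/p = 369.0 pc
Star B: M = m − 5 log₁₀ d + 5 = 18.82 − 5·2.5670 + 5 = 10.985
ΔM = M_A − M_B = 2.422 − (10.985) = -8.563; smaller M is more luminous → Star A.
L ratio = 10^(0.4 |ΔM|) = 10^3.425 = 2661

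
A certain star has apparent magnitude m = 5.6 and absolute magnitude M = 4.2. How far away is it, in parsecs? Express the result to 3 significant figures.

d ≈ 19.1 pc

Distance modulus: m − M = 5.6 − (4.2) = 1.400
m − M = 5 log₁₀ d − 5
log₁₀ d = (m − M)/5 + 1 = 1.2800
d = 10^1.2800 = 19.05 pc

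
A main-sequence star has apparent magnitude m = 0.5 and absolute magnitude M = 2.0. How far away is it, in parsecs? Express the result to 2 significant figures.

μ = m − M = -1.500
m − M = 5 log₁₀ d − 5
log₁₀ d = (m − M)/5 + 1 = 0.7000
d = 10^0.7000 = 5.012 pc

d ≈ 5.0 pc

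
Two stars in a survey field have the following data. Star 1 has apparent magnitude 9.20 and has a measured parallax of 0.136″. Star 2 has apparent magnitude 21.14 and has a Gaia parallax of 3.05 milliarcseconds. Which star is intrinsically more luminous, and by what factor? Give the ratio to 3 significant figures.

Star 1: d = 1/p = 1/0.136″ = 7.353 pc
Star 1: M = m − 5 log₁₀ d + 5 = 9.20 − 5·0.8665 + 5 = 9.868
Star 2: p = 3.05 mas = 3.05×10^-3″ → d = 1/p = 327.9 pc
Star 2: M = m − 5 log₁₀ d + 5 = 21.14 − 5·2.5157 + 5 = 13.561
ΔM = M_1 − M_2 = 9.868 − (13.561) = -3.694; smaller M is more luminous → Star 1.
L ratio = 10^(0.4 |ΔM|) = 10^1.478 = 30.03

Star 1 is more luminous, by a factor of 30.0.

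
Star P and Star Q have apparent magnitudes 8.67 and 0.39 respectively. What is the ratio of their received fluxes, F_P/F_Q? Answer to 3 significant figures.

F_P/F_Q ≈ 4.88×10^-4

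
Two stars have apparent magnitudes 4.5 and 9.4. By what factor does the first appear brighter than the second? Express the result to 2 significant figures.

Magnitude difference = -4.9
Flux ratio = 10^(−0.4 Δm) = 10^(−0.4 × -4.9) = 10^1.960 = 91.20

91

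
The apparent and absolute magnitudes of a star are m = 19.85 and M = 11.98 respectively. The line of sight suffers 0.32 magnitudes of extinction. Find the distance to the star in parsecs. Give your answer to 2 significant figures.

d ≈ 320 pc

m − M = 5 log₁₀(d/10 pc) + A  ⇒  19.85 − (11.98) − 0.32 = 5 log₁₀(d/10)
7.550 = 5 log₁₀(d/10)
log₁₀ d = (m − M − A)/5 + 1 = 2.5100
d = 10^2.5100 = 323.6 pc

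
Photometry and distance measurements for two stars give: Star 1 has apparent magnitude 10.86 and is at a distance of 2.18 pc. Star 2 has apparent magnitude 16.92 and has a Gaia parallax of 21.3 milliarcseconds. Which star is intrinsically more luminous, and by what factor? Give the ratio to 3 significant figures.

Star 2 is more luminous, by a factor of 1.75.

Star 1: M = m − 5 log₁₀ d + 5 = 10.86 − 5·0.3385 + 5 = 14.168
Star 2: p = 21.3 mas = 0.0213″ → d = 1/p = 46.95 pc
Star 2: M = m − 5 log₁₀ d + 5 = 16.92 − 5·1.6716 + 5 = 13.562
ΔM = M_1 − M_2 = 14.168 − (13.562) = 0.606; smaller M is more luminous → Star 2.
L ratio = 10^(0.4 |ΔM|) = 10^0.242 = 1.747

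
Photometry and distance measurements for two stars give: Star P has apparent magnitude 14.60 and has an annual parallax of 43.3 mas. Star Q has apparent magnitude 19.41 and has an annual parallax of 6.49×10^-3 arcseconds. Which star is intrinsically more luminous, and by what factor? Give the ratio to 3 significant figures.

Star P: p = 43.3 mas = 0.0433″ → d = 1/p = 23.09 pc
Star P: M = m − 5 log₁₀ d + 5 = 14.60 − 5·1.3635 + 5 = 12.782
Star Q: d = 1/p = 1/6.49×10^-3″ = 154.1 pc
Star Q: M = m − 5 log₁₀ d + 5 = 19.41 − 5·2.1878 + 5 = 13.471
ΔM = M_P − M_Q = 12.782 − (13.471) = -0.689; smaller M is more luminous → Star P.
L ratio = 10^(0.4 |ΔM|) = 10^0.276 = 1.886

Star P is more luminous, by a factor of 1.89.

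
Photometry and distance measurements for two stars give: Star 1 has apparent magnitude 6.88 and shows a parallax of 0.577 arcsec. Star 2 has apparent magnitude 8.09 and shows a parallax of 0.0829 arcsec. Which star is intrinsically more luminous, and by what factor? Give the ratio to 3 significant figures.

Star 1: d = 1/p = 1/0.577″ = 1.733 pc
Star 1: M = m − 5 log₁₀ d + 5 = 6.88 − 5·0.2388 + 5 = 10.686
Star 2: d = 1/p = 1/0.0829″ = 12.06 pc
Star 2: M = m − 5 log₁₀ d + 5 = 8.09 − 5·1.0814 + 5 = 7.683
ΔM = M_1 − M_2 = 10.686 − (7.683) = 3.003; smaller M is more luminous → Star 2.
L ratio = 10^(0.4 |ΔM|) = 10^1.201 = 15.89

Star 2 is more luminous, by a factor of 15.9.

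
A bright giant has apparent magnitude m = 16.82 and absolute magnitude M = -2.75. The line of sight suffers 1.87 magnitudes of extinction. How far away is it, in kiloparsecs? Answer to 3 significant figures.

d ≈ 34.7 kpc

m − M = 5 log₁₀(d/10 pc) + A  ⇒  16.82 − (-2.75) − 1.87 = 5 log₁₀(d/10)
17.700 = 5 log₁₀(d/10)
log₁₀ d = (m − M − A)/5 + 1 = 4.5400
d = 10^4.5400 = 34670 pc
= 34.67 kpc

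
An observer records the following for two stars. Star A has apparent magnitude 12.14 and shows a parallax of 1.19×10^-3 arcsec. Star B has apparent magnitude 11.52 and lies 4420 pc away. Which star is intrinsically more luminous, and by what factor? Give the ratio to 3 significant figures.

Star A: d = 1/p = 1/1.19×10^-3″ = 840.3 pc
Star A: M = m − 5 log₁₀ d + 5 = 12.14 − 5·2.9245 + 5 = 2.518
Star B: M = m − 5 log₁₀ d + 5 = 11.52 − 5·3.6454 + 5 = -1.707
ΔM = M_A − M_B = 2.518 − (-1.707) = 4.225; smaller M is more luminous → Star B.
L ratio = 10^(0.4 |ΔM|) = 10^1.690 = 48.97

Star B is more luminous, by a factor of 49.0.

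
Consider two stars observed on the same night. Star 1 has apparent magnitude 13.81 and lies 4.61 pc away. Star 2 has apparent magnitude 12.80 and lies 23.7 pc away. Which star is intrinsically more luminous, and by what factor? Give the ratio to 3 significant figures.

Star 2 is more luminous, by a factor of 67.0.

Star 1: M = m − 5 log₁₀ d + 5 = 13.81 − 5·0.6637 + 5 = 15.491
Star 2: M = m − 5 log₁₀ d + 5 = 12.80 − 5·1.3747 + 5 = 10.926
ΔM = M_1 − M_2 = 15.491 − (10.926) = 4.565; smaller M is more luminous → Star 2.
L ratio = 10^(0.4 |ΔM|) = 10^1.826 = 67.00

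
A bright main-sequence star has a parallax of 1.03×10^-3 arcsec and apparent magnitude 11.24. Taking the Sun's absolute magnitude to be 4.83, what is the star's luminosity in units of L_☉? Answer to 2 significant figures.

d = 1/p = 1/1.03×10^-3″ = 970.9 pc
M = m − 5 log₁₀ d + 5 = 11.24 − 5·2.9872 + 5 = 1.304
M − M_☉ = 1.304 − 4.83 = -3.526
L/L_☉ = 10^(−0.4 × -3.526) = 25.72

L/L_☉ ≈ 26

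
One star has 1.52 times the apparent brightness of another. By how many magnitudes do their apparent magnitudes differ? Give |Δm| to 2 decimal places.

|Δm| ≈ 0.45

Pogson: Δm = −2.5 log₁₀(ratio) = −2.5 log₁₀(1.52) = −2.5 × 0.1818 = -0.455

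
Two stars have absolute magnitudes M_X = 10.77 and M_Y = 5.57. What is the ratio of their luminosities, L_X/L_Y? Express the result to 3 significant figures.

L_X/L_Y ≈ 8.32×10^-3

ΔM = M_X − M_Y = 5.20
L_X/L_Y = 10^(−0.4 ΔM) = 10^-2.080 = 8.318×10^-3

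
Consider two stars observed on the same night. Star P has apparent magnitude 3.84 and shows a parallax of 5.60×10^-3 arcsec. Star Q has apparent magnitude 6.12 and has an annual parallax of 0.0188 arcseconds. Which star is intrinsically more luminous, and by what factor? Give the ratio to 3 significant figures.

Star P is more luminous, by a factor of 92.0.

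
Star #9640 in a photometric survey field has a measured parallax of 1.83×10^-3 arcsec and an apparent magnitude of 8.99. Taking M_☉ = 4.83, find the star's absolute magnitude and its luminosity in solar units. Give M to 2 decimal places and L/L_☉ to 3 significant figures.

d = 1/p = 1/1.83×10^-3″ = 546.4 pc
M = m − 5 log₁₀ d + 5 = 8.99 − 5·2.7375 + 5 = 0.302
M − M_☉ = 0.302 − 4.83 = -4.528
L/L_☉ = 10^(−0.4 × -4.528) = 64.73

M ≈ 0.30; L/L_☉ ≈ 64.7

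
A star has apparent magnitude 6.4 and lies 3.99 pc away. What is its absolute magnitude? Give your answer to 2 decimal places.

M ≈ 8.40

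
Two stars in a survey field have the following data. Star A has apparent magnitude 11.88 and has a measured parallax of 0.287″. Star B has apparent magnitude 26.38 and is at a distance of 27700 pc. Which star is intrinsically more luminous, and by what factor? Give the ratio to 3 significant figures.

Star B is more luminous, by a factor of 100.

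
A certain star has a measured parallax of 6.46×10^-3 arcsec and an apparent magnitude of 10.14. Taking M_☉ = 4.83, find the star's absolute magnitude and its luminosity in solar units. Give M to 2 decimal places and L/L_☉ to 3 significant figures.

M ≈ 4.19; L/L_☉ ≈ 1.80

d = 1/p = 1/6.46×10^-3″ = 154.8 pc
M = m − 5 log₁₀ d + 5 = 10.14 − 5·2.1898 + 5 = 4.191
M − M_☉ = 4.191 − 4.83 = -0.639
L/L_☉ = 10^(−0.4 × -0.639) = 1.801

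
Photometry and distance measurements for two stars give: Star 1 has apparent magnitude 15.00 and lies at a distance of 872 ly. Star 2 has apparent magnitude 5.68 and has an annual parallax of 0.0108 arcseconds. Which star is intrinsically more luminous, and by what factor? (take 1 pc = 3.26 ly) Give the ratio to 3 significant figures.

Star 2 is more luminous, by a factor of 641.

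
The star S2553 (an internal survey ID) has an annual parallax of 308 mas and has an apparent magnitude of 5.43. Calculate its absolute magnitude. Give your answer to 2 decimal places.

M ≈ 7.87

p = 308 mas = 0.308″ → d = 1/p = 3.247 pc
5 log₁₀(d/10 pc) = 5 log₁₀(3.247) − 5 = -2.443
M = m − 5 log₁₀(d/10) = 5.43 + 2.443 = 7.873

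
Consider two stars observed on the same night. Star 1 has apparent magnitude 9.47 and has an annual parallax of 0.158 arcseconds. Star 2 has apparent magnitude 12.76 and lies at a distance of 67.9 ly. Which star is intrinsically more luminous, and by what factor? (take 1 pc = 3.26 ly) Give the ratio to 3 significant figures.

Star 1 is more luminous, by a factor of 1.91.

Star 1: d = 1/p = 1/0.158″ = 6.329 pc
Star 1: M = m − 5 log₁₀ d + 5 = 9.47 − 5·0.8013 + 5 = 10.463
Star 2: d = 67.9 ly / 3.26 = 20.83 pc
Star 2: M = m − 5 log₁₀ d + 5 = 12.76 − 5·1.3187 + 5 = 11.167
ΔM = M_1 − M_2 = 10.463 − (11.167) = -0.703; smaller M is more luminous → Star 1.
L ratio = 10^(0.4 |ΔM|) = 10^0.281 = 1.912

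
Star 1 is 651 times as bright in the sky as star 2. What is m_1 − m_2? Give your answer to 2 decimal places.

m_1 − m_2 ≈ -7.03

Pogson: Δm = −2.5 log₁₀(ratio) = −2.5 log₁₀(651) = −2.5 × 2.8136 = -7.034
Star 1 is brighter, so it has the smaller magnitude: the difference is negative.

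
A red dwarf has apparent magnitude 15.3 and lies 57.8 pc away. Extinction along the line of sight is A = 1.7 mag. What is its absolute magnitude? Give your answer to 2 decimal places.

M ≈ 9.79

5 log₁₀(d/10 pc) = 5 log₁₀(57.80) − 5 = 3.810
M = m − 5 log₁₀(d/10) − A = 15.3 − 3.810 − 1.7 = 9.790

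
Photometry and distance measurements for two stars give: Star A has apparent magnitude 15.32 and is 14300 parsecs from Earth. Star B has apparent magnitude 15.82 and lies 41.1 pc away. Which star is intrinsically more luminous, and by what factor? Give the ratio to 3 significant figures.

Star A: M = m − 5 log₁₀ d + 5 = 15.32 − 5·4.1553 + 5 = -0.457
Star B: M = m − 5 log₁₀ d + 5 = 15.82 − 5·1.6138 + 5 = 12.751
ΔM = M_A − M_B = -0.457 − (12.751) = -13.207; smaller M is more luminous → Star A.
L ratio = 10^(0.4 |ΔM|) = 10^5.283 = 191900

Star A is more luminous, by a factor of 192000.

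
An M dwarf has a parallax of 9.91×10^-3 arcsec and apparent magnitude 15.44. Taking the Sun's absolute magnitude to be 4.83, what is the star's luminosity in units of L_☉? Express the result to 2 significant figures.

d = 1/p = 1/9.91×10^-3″ = 100.9 pc
M = m − 5 log₁₀ d + 5 = 15.44 − 5·2.0039 + 5 = 10.420
M − M_☉ = 10.420 − 4.83 = 5.590
L/L_☉ = 10^(−0.4 × 5.590) = 5.806×10^-3

L/L_☉ ≈ 5.8×10^-3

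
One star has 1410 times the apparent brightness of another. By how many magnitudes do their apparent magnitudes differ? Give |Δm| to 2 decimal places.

|Δm| ≈ 7.87

Pogson: Δm = −2.5 log₁₀(ratio) = −2.5 log₁₀(1410) = −2.5 × 3.1492 = -7.873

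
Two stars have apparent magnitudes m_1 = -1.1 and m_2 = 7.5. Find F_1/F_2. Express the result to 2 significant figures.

Magnitude difference = -8.6
Flux ratio = 10^(−0.4 Δm) = 10^(−0.4 × -8.6) = 10^3.440 = 2754

F_1/F_2 ≈ 2800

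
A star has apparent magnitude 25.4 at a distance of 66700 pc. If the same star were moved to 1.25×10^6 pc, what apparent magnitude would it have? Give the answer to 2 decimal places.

Flux ∝ 1/d², so Δm = 5 log₁₀(d₂/d₁) = 5 log₁₀(1.25×10^6/66700) = 6.364
m₂ = m₁ + Δm = 25.4 + (6.364) = 31.764

m ≈ 31.76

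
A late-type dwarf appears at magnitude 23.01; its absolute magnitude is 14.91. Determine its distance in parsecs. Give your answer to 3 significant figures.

d ≈ 417 pc

Distance modulus: m − M = 23.01 − (14.91) = 8.100
m − M = 5 log₁₀ d − 5
log₁₀ d = (m − M)/5 + 1 = 2.6200
d = 10^2.6200 = 416.9 pc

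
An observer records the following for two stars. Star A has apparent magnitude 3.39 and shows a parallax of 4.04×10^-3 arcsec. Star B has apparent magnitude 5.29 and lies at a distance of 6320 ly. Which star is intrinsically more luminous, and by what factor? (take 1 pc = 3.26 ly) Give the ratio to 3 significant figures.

Star B is more luminous, by a factor of 10.7.

Star A: d = 1/p = 1/4.04×10^-3″ = 247.5 pc
Star A: M = m − 5 log₁₀ d + 5 = 3.39 − 5·2.3936 + 5 = -3.578
Star B: d = 6320 ly / 3.26 = 1939 pc
Star B: M = m − 5 log₁₀ d + 5 = 5.29 − 5·3.2875 + 5 = -6.147
ΔM = M_A − M_B = -3.578 − (-6.147) = 2.569; smaller M is more luminous → Star B.
L ratio = 10^(0.4 |ΔM|) = 10^1.028 = 10.66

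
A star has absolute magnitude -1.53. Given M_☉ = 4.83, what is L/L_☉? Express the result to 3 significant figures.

L/L_☉ ≈ 350

M − M_☉ = -1.53 − 4.83 = -6.360
L/L_☉ = 10^(−0.4 (M − M_☉)) = 10^2.544 = 349.9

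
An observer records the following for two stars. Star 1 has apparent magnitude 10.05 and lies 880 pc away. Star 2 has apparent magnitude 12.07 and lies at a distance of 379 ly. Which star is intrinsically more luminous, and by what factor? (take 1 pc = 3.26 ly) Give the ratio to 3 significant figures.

Star 1 is more luminous, by a factor of 368.

Star 1: M = m − 5 log₁₀ d + 5 = 10.05 − 5·2.9445 + 5 = 0.328
Star 2: d = 379 ly / 3.26 = 116.3 pc
Star 2: M = m − 5 log₁₀ d + 5 = 12.07 − 5·2.0654 + 5 = 6.743
ΔM = M_1 − M_2 = 0.328 − (6.743) = -6.415; smaller M is more luminous → Star 1.
L ratio = 10^(0.4 |ΔM|) = 10^2.566 = 368.2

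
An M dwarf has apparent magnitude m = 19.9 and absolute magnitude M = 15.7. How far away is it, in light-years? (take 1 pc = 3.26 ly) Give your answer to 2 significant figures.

μ = m − M = 4.200
m − M = 5 log₁₀ d − 5
log₁₀ d = (m − M)/5 + 1 = 1.8400
d = 10^1.8400 = 69.18 pc
= 225.5 ly

d ≈ 230 ly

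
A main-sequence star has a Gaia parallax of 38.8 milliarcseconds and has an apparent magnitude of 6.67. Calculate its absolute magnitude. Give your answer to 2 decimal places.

p = 38.8 mas = 0.0388″ → d = 1/p = 25.77 pc
5 log₁₀(d/10 pc) = 5 log₁₀(25.77) − 5 = 2.056
M = m − 5 log₁₀(d/10) = 6.67 − 2.056 = 4.614

M ≈ 4.61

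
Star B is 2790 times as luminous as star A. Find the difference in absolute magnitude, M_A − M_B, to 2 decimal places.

M_A − M_B ≈ 8.61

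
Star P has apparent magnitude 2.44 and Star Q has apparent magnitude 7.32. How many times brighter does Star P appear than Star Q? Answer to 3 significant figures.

89.5

Δm = 2.44 − (7.32) = -4.88
Flux ratio = 10^(−0.4 Δm) = 10^(−0.4 × -4.88) = 10^1.952 = 89.54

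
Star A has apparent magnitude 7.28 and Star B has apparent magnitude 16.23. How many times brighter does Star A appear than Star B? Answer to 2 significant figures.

3800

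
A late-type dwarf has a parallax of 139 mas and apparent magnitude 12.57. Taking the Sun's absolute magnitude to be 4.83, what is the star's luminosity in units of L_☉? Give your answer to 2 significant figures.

L/L_☉ ≈ 4.1×10^-4

d = 1/p = 1000/139 mas = 7.194 pc
M = m − 5 log₁₀ d + 5 = 12.57 − 5·0.8570 + 5 = 13.285
M − M_☉ = 13.285 − 4.83 = 8.455
L/L_☉ = 10^(−0.4 × 8.455) = 4.149×10^-4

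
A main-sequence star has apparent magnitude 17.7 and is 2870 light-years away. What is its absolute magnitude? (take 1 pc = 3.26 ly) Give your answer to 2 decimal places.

d = 2870 ly / 3.26 = 880.4 pc
5 log₁₀(d/10 pc) = 5 log₁₀(880.4) − 5 = 9.723
M = m − 5 log₁₀(d/10) = 17.7 − 9.723 = 7.977

M ≈ 7.98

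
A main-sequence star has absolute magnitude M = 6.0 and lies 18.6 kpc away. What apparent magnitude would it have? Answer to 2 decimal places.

m ≈ 22.35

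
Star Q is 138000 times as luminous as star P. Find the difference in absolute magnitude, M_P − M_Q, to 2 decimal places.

M_P − M_Q ≈ 12.85

Pogson: ΔM = −2.5 log₁₀(ratio) = −2.5 log₁₀(138000) = −2.5 × 5.1399 = -12.850
Star Q is brighter so has the smaller magnitude: M_P − M_Q is positive.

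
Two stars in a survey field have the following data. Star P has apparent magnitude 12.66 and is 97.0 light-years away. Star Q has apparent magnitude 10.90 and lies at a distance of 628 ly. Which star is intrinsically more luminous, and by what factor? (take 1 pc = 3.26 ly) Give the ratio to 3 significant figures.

Star Q is more luminous, by a factor of 212.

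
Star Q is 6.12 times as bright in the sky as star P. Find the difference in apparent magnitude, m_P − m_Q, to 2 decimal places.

Pogson: Δm = −2.5 log₁₀(ratio) = −2.5 log₁₀(6.12) = −2.5 × 0.7868 = -1.967
Star Q is brighter so has the smaller magnitude: m_P − m_Q is positive.

m_P − m_Q ≈ 1.97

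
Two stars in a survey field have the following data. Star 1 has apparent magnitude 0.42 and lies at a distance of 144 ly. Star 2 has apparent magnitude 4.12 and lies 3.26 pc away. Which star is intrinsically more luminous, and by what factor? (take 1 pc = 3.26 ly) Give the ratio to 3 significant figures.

Star 1 is more luminous, by a factor of 5540.

Star 1: d = 144 ly / 3.26 = 44.17 pc
Star 1: M = m − 5 log₁₀ d + 5 = 0.42 − 5·1.6451 + 5 = -2.806
Star 2: M = m − 5 log₁₀ d + 5 = 4.12 − 5·0.5132 + 5 = 6.554
ΔM = M_1 − M_2 = -2.806 − (6.554) = -9.360; smaller M is more luminous → Star 1.
L ratio = 10^(0.4 |ΔM|) = 10^3.744 = 5544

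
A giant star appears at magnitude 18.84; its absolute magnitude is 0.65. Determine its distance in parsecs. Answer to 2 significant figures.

d ≈ 43000 pc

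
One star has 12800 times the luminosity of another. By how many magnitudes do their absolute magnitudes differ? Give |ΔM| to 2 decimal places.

|ΔM| ≈ 10.27

Pogson: ΔM = −2.5 log₁₀(ratio) = −2.5 log₁₀(12800) = −2.5 × 4.1072 = -10.268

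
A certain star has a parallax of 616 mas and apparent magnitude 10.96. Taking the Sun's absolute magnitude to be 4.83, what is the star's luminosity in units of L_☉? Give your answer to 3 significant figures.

L/L_☉ ≈ 9.31×10^-5

d = 1/p = 1000/616 mas = 1.623 pc
M = m − 5 log₁₀ d + 5 = 10.96 − 5·0.2104 + 5 = 14.908
M − M_☉ = 14.908 − 4.83 = 10.078
L/L_☉ = 10^(−0.4 × 10.078) = 9.308×10^-5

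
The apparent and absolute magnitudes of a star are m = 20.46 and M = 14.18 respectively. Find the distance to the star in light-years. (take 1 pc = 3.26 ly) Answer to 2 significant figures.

Distance modulus: m − M = 20.46 − (14.18) = 6.280
m − M = 5 log₁₀ d − 5
log₁₀ d = (m − M)/5 + 1 = 2.2560
d = 10^2.2560 = 180.3 pc
= 587.8 ly

d ≈ 590 ly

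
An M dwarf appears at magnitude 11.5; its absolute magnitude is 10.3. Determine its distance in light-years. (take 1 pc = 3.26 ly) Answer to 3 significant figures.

d ≈ 56.7 ly

Distance modulus: m − M = 11.5 − (10.3) = 1.200
m − M = 5 log₁₀ d − 5
log₁₀ d = (m − M)/5 + 1 = 1.2400
d = 10^1.2400 = 17.38 pc
= 56.65 ly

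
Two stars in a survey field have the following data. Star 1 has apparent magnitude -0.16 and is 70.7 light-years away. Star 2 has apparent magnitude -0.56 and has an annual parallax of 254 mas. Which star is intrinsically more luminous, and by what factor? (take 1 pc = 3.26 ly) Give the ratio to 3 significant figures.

Star 1: d = 70.7 ly / 3.26 = 21.69 pc
Star 1: M = m − 5 log₁₀ d + 5 = -0.16 − 5·1.3362 + 5 = -1.841
Star 2: p = 254 mas = 0.254″ → d = 1/p = 3.937 pc
Star 2: M = m − 5 log₁₀ d + 5 = -0.56 − 5·0.5952 + 5 = 1.464
ΔM = M_1 − M_2 = -1.841 − (1.464) = -3.305; smaller M is more luminous → Star 1.
L ratio = 10^(0.4 |ΔM|) = 10^1.322 = 20.99

Star 1 is more luminous, by a factor of 21.0.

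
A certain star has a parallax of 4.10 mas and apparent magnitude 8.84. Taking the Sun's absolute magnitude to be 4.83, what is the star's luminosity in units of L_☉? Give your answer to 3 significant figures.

L/L_☉ ≈ 14.8

d = 1/p = 1000/4.10 mas = 243.9 pc
M = m − 5 log₁₀ d + 5 = 8.84 − 5·2.3872 + 5 = 1.904
M − M_☉ = 1.904 − 4.83 = -2.926
L/L_☉ = 10^(−0.4 × -2.926) = 14.81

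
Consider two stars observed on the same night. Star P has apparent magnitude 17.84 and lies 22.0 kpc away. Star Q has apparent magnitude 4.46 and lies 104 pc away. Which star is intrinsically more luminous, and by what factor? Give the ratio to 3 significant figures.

Star P: d = 22.0 kpc = 22000 pc
Star P: M = m − 5 log₁₀ d + 5 = 17.84 − 5·4.3424 + 5 = 1.128
Star Q: M = m − 5 log₁₀ d + 5 = 4.46 − 5·2.0170 + 5 = -0.625
ΔM = M_P − M_Q = 1.128 − (-0.625) = 1.753; smaller M is more luminous → Star Q.
L ratio = 10^(0.4 |ΔM|) = 10^0.701 = 5.026

Star Q is more luminous, by a factor of 5.03.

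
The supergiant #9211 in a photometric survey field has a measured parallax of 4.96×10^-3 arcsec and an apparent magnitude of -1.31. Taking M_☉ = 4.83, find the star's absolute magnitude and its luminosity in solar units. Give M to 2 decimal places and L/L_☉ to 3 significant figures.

d = 1/p = 1/4.96×10^-3″ = 201.6 pc
M = m − 5 log₁₀ d + 5 = -1.31 − 5·2.3045 + 5 = -7.833
M − M_☉ = -7.833 − 4.83 = -12.663
L/L_☉ = 10^(−0.4 × -12.663) = 116200

M ≈ -7.83; L/L_☉ ≈ 116000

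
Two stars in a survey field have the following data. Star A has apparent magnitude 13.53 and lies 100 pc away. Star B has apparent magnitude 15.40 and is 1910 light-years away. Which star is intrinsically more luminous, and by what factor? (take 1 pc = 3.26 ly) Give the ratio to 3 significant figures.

Star B is more luminous, by a factor of 6.13.

Star A: M = m − 5 log₁₀ d + 5 = 13.53 − 5·2.0000 + 5 = 8.530
Star B: d = 1910 ly / 3.26 = 585.9 pc
Star B: M = m − 5 log₁₀ d + 5 = 15.40 − 5·2.7678 + 5 = 6.561
ΔM = M_A − M_B = 8.530 − (6.561) = 1.969; smaller M is more luminous → Star B.
L ratio = 10^(0.4 |ΔM|) = 10^0.788 = 6.132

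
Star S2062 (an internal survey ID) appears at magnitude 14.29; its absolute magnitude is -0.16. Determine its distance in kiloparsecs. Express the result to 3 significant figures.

Distance modulus: m − M = 14.29 − (-0.16) = 14.450
m − M = 5 log₁₀ d − 5
log₁₀ d = (m − M)/5 + 1 = 3.8900
d = 10^3.8900 = 7762 pc
= 7.762 kpc

d ≈ 7.76 kpc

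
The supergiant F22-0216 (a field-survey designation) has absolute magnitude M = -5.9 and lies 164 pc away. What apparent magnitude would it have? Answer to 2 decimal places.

m = M + 5 log₁₀ d − 5 = -5.9 + 5·2.2148 − 5 = 0.174

m ≈ 0.17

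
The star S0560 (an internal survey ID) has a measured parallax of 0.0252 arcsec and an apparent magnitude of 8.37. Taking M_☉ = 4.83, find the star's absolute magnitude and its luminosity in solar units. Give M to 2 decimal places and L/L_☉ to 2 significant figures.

M ≈ 5.38; L/L_☉ ≈ 0.60

d = 1/p = 1/0.0252″ = 39.68 pc
M = m − 5 log₁₀ d + 5 = 8.37 − 5·1.5986 + 5 = 5.377
M − M_☉ = 5.377 − 4.83 = 0.547
L/L_☉ = 10^(−0.4 × 0.547) = 0.6042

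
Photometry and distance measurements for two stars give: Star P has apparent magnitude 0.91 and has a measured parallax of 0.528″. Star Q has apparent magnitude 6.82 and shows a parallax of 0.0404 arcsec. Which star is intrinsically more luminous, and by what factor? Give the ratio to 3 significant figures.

Star P is more luminous, by a factor of 1.35.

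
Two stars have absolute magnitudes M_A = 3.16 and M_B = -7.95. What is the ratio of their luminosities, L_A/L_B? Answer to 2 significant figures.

L_A/L_B ≈ 3.6×10^-5

ΔM = M_A − M_B = 11.11
L_A/L_B = 10^(−0.4 ΔM) = 10^-4.444 = 3.597×10^-5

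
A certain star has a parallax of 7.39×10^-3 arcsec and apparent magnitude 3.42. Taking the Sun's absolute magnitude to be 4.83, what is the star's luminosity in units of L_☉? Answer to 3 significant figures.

L/L_☉ ≈ 671

d = 1/p = 1/7.39×10^-3″ = 135.3 pc
M = m − 5 log₁₀ d + 5 = 3.42 − 5·2.1314 + 5 = -2.237
M − M_☉ = -2.237 − 4.83 = -7.067
L/L_☉ = 10^(−0.4 × -7.067) = 671.0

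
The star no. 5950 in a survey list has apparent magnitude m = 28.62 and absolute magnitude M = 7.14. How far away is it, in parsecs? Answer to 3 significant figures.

d ≈ 198000 pc

Distance modulus: m − M = 28.62 − (7.14) = 21.480
m − M = 5 log₁₀ d − 5
log₁₀ d = (m − M)/5 + 1 = 5.2960
d = 10^5.2960 = 197700 pc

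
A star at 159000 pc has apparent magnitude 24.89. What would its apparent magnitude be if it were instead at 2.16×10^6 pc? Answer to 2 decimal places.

m ≈ 30.56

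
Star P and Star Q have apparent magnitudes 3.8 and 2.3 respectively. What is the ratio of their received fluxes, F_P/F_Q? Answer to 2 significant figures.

Magnitude difference = 1.5
Flux ratio = 10^(−0.4 Δm) = 10^(−0.4 × 1.5) = 10^-0.600 = 0.2512

F_P/F_Q ≈ 0.25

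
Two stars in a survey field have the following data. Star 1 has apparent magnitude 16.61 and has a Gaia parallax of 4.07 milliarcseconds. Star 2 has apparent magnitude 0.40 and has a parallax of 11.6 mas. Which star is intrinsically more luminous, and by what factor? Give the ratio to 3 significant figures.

Star 1: p = 4.07 mas = 4.07×10^-3″ → d = 1/p = 245.7 pc
Star 1: M = m − 5 log₁₀ d + 5 = 16.61 − 5·2.3904 + 5 = 9.658
Star 2: p = 11.6 mas = 0.0116″ → d = 1/p = 86.21 pc
Star 2: M = m − 5 log₁₀ d + 5 = 0.40 − 5·1.9355 + 5 = -4.278
ΔM = M_1 − M_2 = 9.658 − (-4.278) = 13.936; smaller M is more luminous → Star 2.
L ratio = 10^(0.4 |ΔM|) = 10^5.574 = 375200

Star 2 is more luminous, by a factor of 375000.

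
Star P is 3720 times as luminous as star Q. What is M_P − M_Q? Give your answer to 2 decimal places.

M_P − M_Q ≈ -8.93

Pogson: ΔM = −2.5 log₁₀(ratio) = −2.5 log₁₀(3720) = −2.5 × 3.5705 = -8.926
Star P is brighter, so it has the smaller magnitude: the difference is negative.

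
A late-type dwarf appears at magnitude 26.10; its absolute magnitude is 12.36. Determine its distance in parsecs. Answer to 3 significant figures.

Distance modulus: m − M = 26.10 − (12.36) = 13.740
m − M = 5 log₁₀ d − 5
log₁₀ d = (m − M)/5 + 1 = 3.7480
d = 10^3.7480 = 5598 pc

d ≈ 5600 pc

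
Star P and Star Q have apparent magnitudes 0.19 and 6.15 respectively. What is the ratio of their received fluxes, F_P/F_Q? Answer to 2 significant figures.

Δm = 0.19 − (6.15) = -5.96
Flux ratio = 10^(−0.4 Δm) = 10^(−0.4 × -5.96) = 10^2.384 = 242.1

F_P/F_Q ≈ 240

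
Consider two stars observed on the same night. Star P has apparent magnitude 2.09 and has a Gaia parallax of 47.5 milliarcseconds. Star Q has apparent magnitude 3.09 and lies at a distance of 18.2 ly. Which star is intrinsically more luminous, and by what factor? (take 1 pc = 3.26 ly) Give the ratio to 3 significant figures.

Star P: p = 47.5 mas = 0.0475″ → d = 1/p = 21.05 pc
Star P: M = m − 5 log₁₀ d + 5 = 2.09 − 5·1.3233 + 5 = 0.473
Star Q: d = 18.2 ly / 3.26 = 5.583 pc
Star Q: M = m − 5 log₁₀ d + 5 = 3.09 − 5·0.7469 + 5 = 4.356
ΔM = M_P − M_Q = 0.473 − (4.356) = -3.882; smaller M is more luminous → Star P.
L ratio = 10^(0.4 |ΔM|) = 10^1.553 = 35.72

Star P is more luminous, by a factor of 35.7.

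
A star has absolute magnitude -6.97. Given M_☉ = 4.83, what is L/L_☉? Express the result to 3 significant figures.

L/L_☉ ≈ 52500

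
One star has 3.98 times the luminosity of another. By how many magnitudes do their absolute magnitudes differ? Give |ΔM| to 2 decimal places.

|ΔM| ≈ 1.50

Pogson: ΔM = −2.5 log₁₀(ratio) = −2.5 log₁₀(3.98) = −2.5 × 0.5999 = -1.500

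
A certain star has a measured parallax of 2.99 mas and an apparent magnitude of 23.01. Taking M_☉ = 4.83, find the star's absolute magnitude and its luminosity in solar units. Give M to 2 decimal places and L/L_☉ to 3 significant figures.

d = 1/p = 1000/2.99 mas = 334.4 pc
M = m − 5 log₁₀ d + 5 = 23.01 − 5·2.5243 + 5 = 15.388
M − M_☉ = 15.388 − 4.83 = 10.558
L/L_☉ = 10^(−0.4 × 10.558) = 5.979×10^-5

M ≈ 15.39; L/L_☉ ≈ 5.98×10^-5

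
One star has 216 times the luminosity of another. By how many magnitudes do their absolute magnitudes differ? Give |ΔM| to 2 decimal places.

|ΔM| ≈ 5.84

Pogson: ΔM = −2.5 log₁₀(ratio) = −2.5 log₁₀(216) = −2.5 × 2.3345 = -5.836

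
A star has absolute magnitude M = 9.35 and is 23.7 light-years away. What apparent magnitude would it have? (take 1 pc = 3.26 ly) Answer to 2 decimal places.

d = 23.7 ly / 3.26 = 7.270 pc
m = M + 5 log₁₀ d − 5 = 9.35 + 5·0.8615 − 5 = 8.658

m ≈ 8.66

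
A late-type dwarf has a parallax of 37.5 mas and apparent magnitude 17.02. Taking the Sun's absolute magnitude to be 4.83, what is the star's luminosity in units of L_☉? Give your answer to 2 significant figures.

L/L_☉ ≈ 9.5×10^-5

d = 1/p = 1000/37.5 mas = 26.67 pc
M = m − 5 log₁₀ d + 5 = 17.02 − 5·1.4260 + 5 = 14.890
M − M_☉ = 14.890 − 4.83 = 10.060
L/L_☉ = 10^(−0.4 × 10.060) = 9.461×10^-5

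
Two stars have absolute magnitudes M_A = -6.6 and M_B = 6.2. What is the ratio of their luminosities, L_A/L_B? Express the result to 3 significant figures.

L_A/L_B ≈ 132000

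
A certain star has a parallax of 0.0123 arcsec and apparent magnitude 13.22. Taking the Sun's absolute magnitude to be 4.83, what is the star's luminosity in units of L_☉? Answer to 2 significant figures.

L/L_☉ ≈ 0.029

d = 1/p = 1/0.0123″ = 81.30 pc
M = m − 5 log₁₀ d + 5 = 13.22 − 5·1.9101 + 5 = 8.670
M − M_☉ = 8.670 − 4.83 = 3.840
L/L_☉ = 10^(−0.4 × 3.840) = 0.02912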